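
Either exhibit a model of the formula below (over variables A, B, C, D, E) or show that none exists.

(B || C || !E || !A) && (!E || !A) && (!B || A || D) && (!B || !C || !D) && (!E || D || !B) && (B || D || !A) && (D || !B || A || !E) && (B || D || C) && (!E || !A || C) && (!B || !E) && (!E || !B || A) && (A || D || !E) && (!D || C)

Case E = false:
Case D = true:
From the singleton clause (C), C = true.
From the singleton clause (!B), B = false.
Every clause is now satisfied; A is unconstrained.

A ↦ true; B ↦ false; C ↦ true; D ↦ true; E ↦ false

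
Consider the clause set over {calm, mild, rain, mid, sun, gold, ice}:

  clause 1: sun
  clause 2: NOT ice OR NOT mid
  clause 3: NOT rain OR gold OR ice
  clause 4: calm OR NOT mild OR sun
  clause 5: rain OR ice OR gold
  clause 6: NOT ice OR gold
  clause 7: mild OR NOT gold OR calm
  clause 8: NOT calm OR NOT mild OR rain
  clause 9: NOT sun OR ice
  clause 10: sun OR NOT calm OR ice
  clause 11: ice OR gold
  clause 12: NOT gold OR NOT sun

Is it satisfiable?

From the singleton clause (sun), sun = true.
From the singleton clause (ice), ice = true.
From the singleton clause (NOT mid), mid = false.
From the singleton clause (gold), gold = true.
But (NOT gold) is also a unit clause — contradiction.
No assignment satisfies every clause.

No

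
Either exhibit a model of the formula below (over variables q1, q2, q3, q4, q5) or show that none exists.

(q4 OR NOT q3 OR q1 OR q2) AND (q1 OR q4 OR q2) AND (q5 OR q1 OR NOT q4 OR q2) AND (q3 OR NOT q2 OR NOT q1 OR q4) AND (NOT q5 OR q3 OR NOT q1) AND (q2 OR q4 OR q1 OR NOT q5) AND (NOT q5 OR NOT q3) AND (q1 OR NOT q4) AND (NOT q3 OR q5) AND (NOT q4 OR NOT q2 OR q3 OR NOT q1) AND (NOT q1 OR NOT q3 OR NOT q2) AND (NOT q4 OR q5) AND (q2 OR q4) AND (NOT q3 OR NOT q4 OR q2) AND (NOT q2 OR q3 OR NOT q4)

q1 ↦ false; q2 ↦ true; q3 ↦ false; q4 ↦ false; q5 ↦ true

Case q5 = true:
From the singleton clause (NOT q3), q3 = false.
From the singleton clause (NOT q1), q1 = false.
From the singleton clause (NOT q4), q4 = false.
From the singleton clause (q2), q2 = true.
This assignment satisfies each clause.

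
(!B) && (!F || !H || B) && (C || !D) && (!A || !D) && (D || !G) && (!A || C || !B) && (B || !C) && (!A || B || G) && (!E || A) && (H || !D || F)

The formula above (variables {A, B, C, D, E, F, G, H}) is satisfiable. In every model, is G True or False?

Suppose G = true.
Unit clause (!B) forces B = false.
Unit clause (D) forces D = true.
Unit clause (C) forces C = true.
But (!C) is also a unit clause — contradiction.
So every satisfying assignment has G = False.

False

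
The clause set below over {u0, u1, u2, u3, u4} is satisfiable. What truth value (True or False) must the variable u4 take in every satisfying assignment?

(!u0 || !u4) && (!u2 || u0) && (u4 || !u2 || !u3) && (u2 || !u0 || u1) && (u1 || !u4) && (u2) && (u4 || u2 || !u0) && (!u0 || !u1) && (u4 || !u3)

False

Suppose u4 = true.
From the singleton clause (!u0), u0 = false.
From the singleton clause (!u2), u2 = false.
But (u2) is also a unit clause — contradiction.
So every satisfying assignment has u4 = False.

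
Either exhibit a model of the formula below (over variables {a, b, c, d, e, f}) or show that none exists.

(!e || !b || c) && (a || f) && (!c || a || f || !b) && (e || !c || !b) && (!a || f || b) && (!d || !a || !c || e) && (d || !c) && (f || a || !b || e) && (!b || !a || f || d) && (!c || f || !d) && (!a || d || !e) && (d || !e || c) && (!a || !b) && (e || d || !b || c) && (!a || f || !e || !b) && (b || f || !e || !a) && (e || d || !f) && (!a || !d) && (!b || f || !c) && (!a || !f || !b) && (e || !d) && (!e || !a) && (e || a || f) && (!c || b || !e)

a: false; b: true; c: true; d: true; e: true; f: true

Try a = false.
(f) alone gives f = true.
Try d = true.
(e) alone gives e = true.
Try b = true.
(c) alone gives c = true.
This assignment satisfies each clause.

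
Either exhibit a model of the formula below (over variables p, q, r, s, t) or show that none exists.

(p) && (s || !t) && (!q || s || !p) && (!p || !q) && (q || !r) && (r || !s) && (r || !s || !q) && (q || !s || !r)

From the singleton clause (p), p = true.
From the singleton clause (!q), q = false.
From the singleton clause (!r), r = false.
From the singleton clause (!s), s = false.
From the singleton clause (!t), t = false.
This assignment satisfies each clause.

p ↦ true, q ↦ false, r ↦ false, s ↦ false, t ↦ false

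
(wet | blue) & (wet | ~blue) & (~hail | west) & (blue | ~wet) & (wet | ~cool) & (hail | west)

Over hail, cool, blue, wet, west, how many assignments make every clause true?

There are 2^5 = 32 truth assignments over (hail, cool, blue, wet, west).
Split on cool. With cool = 1, the clauses containing cool are satisfied and ~cool drops from the rest; 2 of the 2^4 = 16 assignments to the other variables satisfy what remains.
With cool = 0, by the same count on the reduced clause set, 2 assignments work.
Total: 2 + 2 = 4.

4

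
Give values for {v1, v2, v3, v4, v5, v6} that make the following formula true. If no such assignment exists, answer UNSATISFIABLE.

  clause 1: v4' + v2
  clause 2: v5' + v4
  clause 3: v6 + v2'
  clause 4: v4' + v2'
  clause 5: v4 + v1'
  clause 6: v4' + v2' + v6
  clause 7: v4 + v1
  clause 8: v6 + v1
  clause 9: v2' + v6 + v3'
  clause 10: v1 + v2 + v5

UNSATISFIABLE

Case v4 = 0:
Unit clause (v5') forces v5 = 0.
Unit clause (v1') forces v1 = 0.
But (v1) is also a unit clause — contradiction.
Undo v4 and try v4 = 1.
Unit clause (v2) forces v2 = 1.
But (v2') is also a unit clause — contradiction.
Both values of v4 lead to a conflict.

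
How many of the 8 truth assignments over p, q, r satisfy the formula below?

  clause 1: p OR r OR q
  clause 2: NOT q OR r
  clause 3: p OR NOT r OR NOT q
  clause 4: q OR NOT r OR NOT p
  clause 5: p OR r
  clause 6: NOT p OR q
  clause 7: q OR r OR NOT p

There are 2^3 = 8 truth assignments over (p, q, r).
Split on r. With r = true, the clauses containing r are satisfied and NOT r drops from the rest; 2 of the 2^2 = 4 assignments to the other variables satisfy what remains.
With r = false, by the same count on the reduced clause set, 0 assignments work.
(One model: p=F, q=F, r=T.)
Total: 2 + 0 = 2.

2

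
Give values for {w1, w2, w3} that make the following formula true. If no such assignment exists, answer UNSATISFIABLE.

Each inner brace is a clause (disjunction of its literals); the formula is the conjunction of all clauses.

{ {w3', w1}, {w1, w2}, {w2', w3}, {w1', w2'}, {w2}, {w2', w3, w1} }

UNSATISFIABLE

Unit clause (w2) forces w2 = 1.
Unit clause (w3) forces w3 = 1.
Unit clause (w1) forces w1 = 1.
Now (w1') is unsatisfied and unit — conflict.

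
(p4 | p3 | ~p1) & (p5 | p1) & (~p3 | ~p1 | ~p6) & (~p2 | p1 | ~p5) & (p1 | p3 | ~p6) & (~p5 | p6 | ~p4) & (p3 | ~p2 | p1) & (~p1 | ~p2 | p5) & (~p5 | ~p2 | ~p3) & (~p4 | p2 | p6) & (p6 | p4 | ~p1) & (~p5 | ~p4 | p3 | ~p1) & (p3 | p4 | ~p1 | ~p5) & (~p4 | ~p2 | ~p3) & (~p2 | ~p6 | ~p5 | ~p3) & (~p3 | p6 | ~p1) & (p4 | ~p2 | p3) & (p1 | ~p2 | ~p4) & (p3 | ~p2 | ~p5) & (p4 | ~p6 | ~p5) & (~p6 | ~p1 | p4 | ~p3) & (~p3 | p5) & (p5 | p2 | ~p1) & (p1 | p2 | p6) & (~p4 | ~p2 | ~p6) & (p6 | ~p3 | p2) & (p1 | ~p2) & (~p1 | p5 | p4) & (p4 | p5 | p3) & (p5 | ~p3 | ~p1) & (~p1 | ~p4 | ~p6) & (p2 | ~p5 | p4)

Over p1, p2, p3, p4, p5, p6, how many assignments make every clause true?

1

There are 2^6 = 64 truth assignments over (p1, p2, p3, p4, p5, p6).
Split on p6. With p6 = 1, the clauses containing p6 are satisfied and ~p6 drops from the rest; 1 of the 2^5 = 32 assignments to the other variables satisfy what remains.
With p6 = 0, by the same count on the reduced clause set, 0 assignments work.
Total: 1 + 0 = 1.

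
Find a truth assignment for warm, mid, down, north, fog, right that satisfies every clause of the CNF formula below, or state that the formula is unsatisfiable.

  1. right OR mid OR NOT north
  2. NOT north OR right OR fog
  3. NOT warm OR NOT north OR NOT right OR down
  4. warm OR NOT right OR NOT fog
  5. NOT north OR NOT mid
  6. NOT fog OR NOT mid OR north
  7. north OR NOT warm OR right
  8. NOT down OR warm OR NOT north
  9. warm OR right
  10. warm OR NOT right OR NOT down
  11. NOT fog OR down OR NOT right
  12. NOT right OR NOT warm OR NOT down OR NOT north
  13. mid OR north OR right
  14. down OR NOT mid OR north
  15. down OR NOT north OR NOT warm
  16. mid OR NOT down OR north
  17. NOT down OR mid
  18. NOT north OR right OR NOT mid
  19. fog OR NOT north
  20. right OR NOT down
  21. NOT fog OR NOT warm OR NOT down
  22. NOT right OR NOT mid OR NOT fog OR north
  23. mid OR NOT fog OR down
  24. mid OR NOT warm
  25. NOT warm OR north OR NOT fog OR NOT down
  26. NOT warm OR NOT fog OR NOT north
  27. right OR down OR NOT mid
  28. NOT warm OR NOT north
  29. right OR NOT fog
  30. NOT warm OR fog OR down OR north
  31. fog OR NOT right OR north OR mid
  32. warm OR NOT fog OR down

Case north = false:
Case fog = false:
Case warm = true:
(right) alone gives right = true.
(mid) alone gives mid = true.
(down) alone gives down = true.
All clauses are satisfied.

warm ↦ true, mid ↦ true, down ↦ true, north ↦ false, fog ↦ false, right ↦ true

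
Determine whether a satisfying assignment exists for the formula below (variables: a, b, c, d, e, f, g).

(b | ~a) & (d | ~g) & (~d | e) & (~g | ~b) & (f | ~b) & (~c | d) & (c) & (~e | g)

From the singleton clause (c), c = 1.
From the singleton clause (d), d = 1.
From the singleton clause (e), e = 1.
From the singleton clause (g), g = 1.
From the singleton clause (~b), b = 0.
From the singleton clause (~a), a = 0.
All clauses hold; f can take either value.
A satisfying assignment: a: 0; b: 0; c: 1; d: 1; e: 1; f: 1; g: 1.

Yes, satisfiable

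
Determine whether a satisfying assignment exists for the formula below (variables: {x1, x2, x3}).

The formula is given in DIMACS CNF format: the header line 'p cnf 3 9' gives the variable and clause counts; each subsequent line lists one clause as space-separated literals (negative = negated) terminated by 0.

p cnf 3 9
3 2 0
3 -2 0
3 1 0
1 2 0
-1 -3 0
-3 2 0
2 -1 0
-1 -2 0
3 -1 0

Case x3 = True:
Unit clause (¬x1) forces x1 = False.
Unit clause (x2) forces x2 = True.
This assignment satisfies each clause.
A satisfying assignment: x1: False,  x2: True,  x3: True.

Yes, satisfiable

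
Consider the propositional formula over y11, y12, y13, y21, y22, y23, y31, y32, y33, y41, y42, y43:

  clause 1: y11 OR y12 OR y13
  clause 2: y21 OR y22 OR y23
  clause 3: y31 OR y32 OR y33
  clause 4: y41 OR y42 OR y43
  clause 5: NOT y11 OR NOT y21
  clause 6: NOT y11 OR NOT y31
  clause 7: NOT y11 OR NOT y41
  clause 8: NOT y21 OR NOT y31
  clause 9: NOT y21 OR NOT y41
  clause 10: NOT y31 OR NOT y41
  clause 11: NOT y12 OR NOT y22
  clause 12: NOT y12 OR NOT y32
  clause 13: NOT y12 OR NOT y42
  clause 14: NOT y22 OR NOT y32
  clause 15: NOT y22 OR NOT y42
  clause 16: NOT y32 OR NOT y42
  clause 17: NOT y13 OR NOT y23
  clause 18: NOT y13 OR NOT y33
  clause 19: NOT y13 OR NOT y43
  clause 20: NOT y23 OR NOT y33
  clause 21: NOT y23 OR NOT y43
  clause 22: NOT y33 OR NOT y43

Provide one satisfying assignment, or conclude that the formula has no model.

UNSATISFIABLE

Branch on y11: set y11 = false.
Branch on y12: set y12 = true.
Unit clause (NOT y22) forces y22 = false.
Unit clause (NOT y32) forces y32 = false.
Unit clause (NOT y42) forces y42 = false.
Branch on y21: set y21 = true.
Unit clause (NOT y31) forces y31 = false.
Unit clause (y33) forces y33 = true.
Unit clause (NOT y41) forces y41 = false.
Unit clause (y43) forces y43 = true.
But (NOT y43) is also a unit clause — contradiction.
That branch fails; take y21 = false instead.
Unit clause (y23) forces y23 = true.
Unit clause (NOT y13) forces y13 = false.
Unit clause (NOT y33) forces y33 = false.
Unit clause (y31) forces y31 = true.
Unit clause (NOT y41) forces y41 = false.
Unit clause (y43) forces y43 = true.
But (NOT y43) is also a unit clause — contradiction.
Neither y21 = true nor y21 = false works.
That branch fails; take y12 = false instead.
Unit clause (y13) forces y13 = true.
Unit clause (NOT y23) forces y23 = false.
Unit clause (NOT y33) forces y33 = false.
Unit clause (NOT y43) forces y43 = false.
Branch on y21: set y21 = true.
Unit clause (NOT y31) forces y31 = false.
Unit clause (y32) forces y32 = true.
Unit clause (NOT y41) forces y41 = false.
Unit clause (y42) forces y42 = true.
But (NOT y42) is also a unit clause — contradiction.
That branch fails; take y21 = false instead.
Unit clause (y22) forces y22 = true.
Unit clause (NOT y32) forces y32 = false.
Unit clause (y31) forces y31 = true.
Unit clause (NOT y41) forces y41 = false.
Unit clause (y42) forces y42 = true.
But (NOT y42) is also a unit clause — contradiction.
Neither y21 = true nor y21 = false works.
Neither y12 = true nor y12 = false works.
That branch fails; take y11 = true instead.
Unit clause (NOT y21) forces y21 = false.
Unit clause (NOT y31) forces y31 = false.
Unit clause (NOT y41) forces y41 = false.
Branch on y22: set y22 = true.
Unit clause (NOT y12) forces y12 = false.
Unit clause (NOT y32) forces y32 = false.
Unit clause (y33) forces y33 = true.
Unit clause (NOT y42) forces y42 = false.
Unit clause (y43) forces y43 = true.
But (NOT y43) is also a unit clause — contradiction.
That branch fails; take y22 = false instead.
Unit clause (y23) forces y23 = true.
Unit clause (NOT y13) forces y13 = false.
Unit clause (NOT y33) forces y33 = false.
Unit clause (y32) forces y32 = true.
Unit clause (NOT y12) forces y12 = false.
Unit clause (NOT y42) forces y42 = false.
Unit clause (y43) forces y43 = true.
But (NOT y43) is also a unit clause — contradiction.
Neither y22 = true nor y22 = false works.
Neither y11 = true nor y11 = false works.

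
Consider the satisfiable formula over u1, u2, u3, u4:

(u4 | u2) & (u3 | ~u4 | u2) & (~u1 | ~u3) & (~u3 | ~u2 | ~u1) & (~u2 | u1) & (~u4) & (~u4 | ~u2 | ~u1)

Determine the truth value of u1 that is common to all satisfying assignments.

Suppose u1 = 0.
Unit clause (~u2) forces u2 = 0.
Unit clause (u4) forces u4 = 1.
Now (~u4) is unsatisfied and unit — conflict.
So every satisfying assignment has u1 = True.

True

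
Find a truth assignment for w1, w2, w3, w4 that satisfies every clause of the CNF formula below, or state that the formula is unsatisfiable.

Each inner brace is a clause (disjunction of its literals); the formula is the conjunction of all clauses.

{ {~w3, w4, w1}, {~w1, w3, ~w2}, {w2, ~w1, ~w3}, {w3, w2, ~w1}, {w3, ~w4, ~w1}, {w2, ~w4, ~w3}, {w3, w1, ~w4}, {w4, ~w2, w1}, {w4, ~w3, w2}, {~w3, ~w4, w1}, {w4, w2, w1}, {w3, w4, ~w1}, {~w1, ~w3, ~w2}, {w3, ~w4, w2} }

Try w3 = 0.
Try w1 = 0.
The clause (~w4) is unit, so w4 = 0.
The clause (~w2) is unit, so w2 = 0.
Now (w2) is unsatisfied and unit — conflict.
Backtrack on w1: now try w1 = 1.
The clause (~w2) is unit, so w2 = 0.
Now (w2) is unsatisfied and unit — conflict.
Either choice for w1 ends in contradiction.
Backtrack on w3: now try w3 = 1.
Try w4 = 1.
The clause (w2) is unit, so w2 = 1.
The clause (w1) is unit, so w1 = 1.
Now (~w1) is unsatisfied and unit — conflict.
Backtrack on w4: now try w4 = 0.
The clause (w1) is unit, so w1 = 1.
The clause (w2) is unit, so w2 = 1.
Now (~w2) is unsatisfied and unit — conflict.
Either choice for w4 ends in contradiction.
Either choice for w3 ends in contradiction.

UNSATISFIABLE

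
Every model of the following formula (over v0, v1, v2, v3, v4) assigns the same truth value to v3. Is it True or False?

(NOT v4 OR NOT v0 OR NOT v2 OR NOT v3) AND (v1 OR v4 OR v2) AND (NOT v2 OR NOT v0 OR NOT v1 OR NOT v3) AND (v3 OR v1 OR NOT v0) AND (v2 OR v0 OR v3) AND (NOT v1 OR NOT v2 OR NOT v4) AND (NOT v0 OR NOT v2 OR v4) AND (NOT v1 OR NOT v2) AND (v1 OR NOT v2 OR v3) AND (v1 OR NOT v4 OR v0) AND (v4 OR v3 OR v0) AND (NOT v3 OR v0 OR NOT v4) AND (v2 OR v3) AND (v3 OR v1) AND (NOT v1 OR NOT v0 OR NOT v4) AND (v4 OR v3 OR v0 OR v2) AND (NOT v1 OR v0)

True

Suppose v3 = false.
From the singleton clause (v2), v2 = true.
From the singleton clause (NOT v1), v1 = false.
Now (v1) is unsatisfied and unit — conflict.
So every satisfying assignment has v3 = True.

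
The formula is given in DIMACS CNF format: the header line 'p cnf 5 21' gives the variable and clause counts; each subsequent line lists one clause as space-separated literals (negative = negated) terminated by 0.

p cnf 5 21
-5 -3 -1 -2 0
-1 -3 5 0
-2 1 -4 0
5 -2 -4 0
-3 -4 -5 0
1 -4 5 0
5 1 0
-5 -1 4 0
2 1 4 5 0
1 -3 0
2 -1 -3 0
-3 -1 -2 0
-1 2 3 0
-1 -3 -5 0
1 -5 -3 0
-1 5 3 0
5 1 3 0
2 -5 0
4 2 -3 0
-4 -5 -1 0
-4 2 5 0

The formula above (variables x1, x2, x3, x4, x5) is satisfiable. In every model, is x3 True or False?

Suppose x3 = True.
The clause (x1) is unit, so x1 = True.
The clause (x5) is unit, so x5 = True.
Now (¬x5) is unsatisfied and unit — conflict.
So every satisfying assignment has x3 = False.

False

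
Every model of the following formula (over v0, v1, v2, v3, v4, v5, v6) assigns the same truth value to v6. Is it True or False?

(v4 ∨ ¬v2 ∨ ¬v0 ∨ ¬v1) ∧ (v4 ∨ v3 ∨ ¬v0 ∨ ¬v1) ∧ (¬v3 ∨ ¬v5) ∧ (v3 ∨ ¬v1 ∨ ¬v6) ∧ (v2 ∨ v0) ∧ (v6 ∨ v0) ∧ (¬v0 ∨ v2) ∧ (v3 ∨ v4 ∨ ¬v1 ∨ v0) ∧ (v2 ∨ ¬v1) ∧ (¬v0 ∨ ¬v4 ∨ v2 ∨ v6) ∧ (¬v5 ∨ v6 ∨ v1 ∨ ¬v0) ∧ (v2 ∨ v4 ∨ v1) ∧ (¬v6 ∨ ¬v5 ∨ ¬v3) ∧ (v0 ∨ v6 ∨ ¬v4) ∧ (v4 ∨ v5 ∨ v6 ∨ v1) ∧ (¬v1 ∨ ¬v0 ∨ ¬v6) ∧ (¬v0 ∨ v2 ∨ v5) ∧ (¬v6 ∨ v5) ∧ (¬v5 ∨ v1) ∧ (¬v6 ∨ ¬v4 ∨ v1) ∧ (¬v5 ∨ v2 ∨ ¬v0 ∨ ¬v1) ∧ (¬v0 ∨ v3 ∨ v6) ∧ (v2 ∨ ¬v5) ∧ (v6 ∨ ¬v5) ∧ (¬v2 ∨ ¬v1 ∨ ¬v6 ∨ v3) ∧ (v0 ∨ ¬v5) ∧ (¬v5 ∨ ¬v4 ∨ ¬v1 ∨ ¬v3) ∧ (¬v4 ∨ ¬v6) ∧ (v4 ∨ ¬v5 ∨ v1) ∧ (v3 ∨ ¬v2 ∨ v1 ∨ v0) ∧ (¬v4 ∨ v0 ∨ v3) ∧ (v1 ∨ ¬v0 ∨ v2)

Suppose v6 = True.
From the singleton clause (v5), v5 = True.
From the singleton clause (¬v3), v3 = False.
From the singleton clause (¬v1), v1 = False.
But (v1) is also a unit clause — contradiction.
So every satisfying assignment has v6 = False.

False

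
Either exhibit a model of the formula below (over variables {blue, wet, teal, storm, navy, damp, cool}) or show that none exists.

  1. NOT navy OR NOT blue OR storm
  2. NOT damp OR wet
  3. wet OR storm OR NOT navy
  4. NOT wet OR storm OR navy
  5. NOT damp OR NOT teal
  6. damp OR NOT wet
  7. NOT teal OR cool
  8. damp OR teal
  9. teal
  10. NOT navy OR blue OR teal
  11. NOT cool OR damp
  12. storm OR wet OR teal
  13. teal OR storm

Unit clause (teal) forces teal = true.
Unit clause (NOT damp) forces damp = false.
Unit clause (NOT wet) forces wet = false.
Unit clause (cool) forces cool = true.
That conflicts with the unit clause (NOT cool).

UNSATISFIABLE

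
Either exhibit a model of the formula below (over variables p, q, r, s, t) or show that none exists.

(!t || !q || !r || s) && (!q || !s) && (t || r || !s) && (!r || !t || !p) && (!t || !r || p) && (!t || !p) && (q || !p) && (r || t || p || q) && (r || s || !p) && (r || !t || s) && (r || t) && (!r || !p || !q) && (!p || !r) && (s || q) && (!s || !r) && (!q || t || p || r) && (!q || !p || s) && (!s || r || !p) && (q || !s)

Branch on q: set q = true.
From the singleton clause (!s), s = false.
From the singleton clause (!p), p = false.
Branch on t: set t = false.
From the singleton clause (r), r = true.
All clauses are satisfied.

p: false, q: true, r: true, s: false, t: false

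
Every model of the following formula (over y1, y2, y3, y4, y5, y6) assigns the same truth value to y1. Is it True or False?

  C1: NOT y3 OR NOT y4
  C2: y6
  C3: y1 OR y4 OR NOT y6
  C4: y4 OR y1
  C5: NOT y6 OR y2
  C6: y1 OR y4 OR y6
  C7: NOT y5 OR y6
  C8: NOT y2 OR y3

Suppose y1 = false.
Unit clause (y6) forces y6 = true.
Unit clause (y4) forces y4 = true.
Unit clause (NOT y3) forces y3 = false.
Unit clause (y2) forces y2 = true.
Now (NOT y2) is unsatisfied and unit — conflict.
So every satisfying assignment has y1 = True.

True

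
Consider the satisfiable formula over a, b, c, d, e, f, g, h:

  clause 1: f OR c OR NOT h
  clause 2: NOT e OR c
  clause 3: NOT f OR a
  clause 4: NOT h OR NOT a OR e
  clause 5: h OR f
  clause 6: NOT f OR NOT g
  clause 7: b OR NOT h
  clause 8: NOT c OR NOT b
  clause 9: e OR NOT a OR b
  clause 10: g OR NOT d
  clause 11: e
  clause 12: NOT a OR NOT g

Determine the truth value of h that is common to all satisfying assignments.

False

Suppose h = true.
The clause (b) is unit, so b = true.
The clause (NOT c) is unit, so c = false.
The clause (f) is unit, so f = true.
The clause (NOT e) is unit, so e = false.
Now (e) is unsatisfied and unit — conflict.
So every satisfying assignment has h = False.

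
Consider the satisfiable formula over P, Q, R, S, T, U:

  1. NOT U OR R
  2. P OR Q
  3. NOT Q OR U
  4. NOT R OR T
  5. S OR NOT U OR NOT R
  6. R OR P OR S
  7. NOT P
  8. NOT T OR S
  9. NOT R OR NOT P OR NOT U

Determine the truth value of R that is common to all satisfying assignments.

Suppose R = false.
Unit clause (NOT U) forces U = false.
Unit clause (NOT Q) forces Q = false.
Unit clause (P) forces P = true.
But (NOT P) is also a unit clause — contradiction.
So every satisfying assignment has R = True.

True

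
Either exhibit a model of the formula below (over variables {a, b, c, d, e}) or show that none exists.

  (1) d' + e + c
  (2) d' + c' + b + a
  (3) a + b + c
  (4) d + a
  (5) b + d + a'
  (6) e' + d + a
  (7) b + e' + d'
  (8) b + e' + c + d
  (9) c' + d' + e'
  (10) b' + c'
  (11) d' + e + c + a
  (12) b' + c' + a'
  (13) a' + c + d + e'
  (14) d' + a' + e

a=1,  b=1,  c=0,  d=0,  e=0

Case d = 0:
(a) alone gives a = 1.
(b) alone gives b = 1.
(c') alone gives c = 0.
(e') alone gives e = 0.
Every clause now holds.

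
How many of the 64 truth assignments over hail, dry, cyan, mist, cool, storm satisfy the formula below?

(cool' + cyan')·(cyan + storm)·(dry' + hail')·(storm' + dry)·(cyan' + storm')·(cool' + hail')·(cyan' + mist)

7

There are 2^6 = 64 truth assignments over (hail, dry, cyan, mist, cool, storm).
Split on cyan. With cyan = 1, the clauses containing cyan are satisfied and cyan' drops from the rest; 3 of the 2^5 = 32 assignments to the other variables satisfy what remains.
With cyan = 0, by the same count on the reduced clause set, 4 assignments work.
Total: 3 + 4 = 7.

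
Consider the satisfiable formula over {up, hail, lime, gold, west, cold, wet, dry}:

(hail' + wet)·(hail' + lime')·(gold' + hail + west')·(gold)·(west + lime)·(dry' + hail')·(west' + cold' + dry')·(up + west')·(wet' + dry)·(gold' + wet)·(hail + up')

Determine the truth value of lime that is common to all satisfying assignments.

True

Suppose lime = 0.
(gold) alone gives gold = 1.
(west) alone gives west = 1.
(hail) alone gives hail = 1.
(wet) alone gives wet = 1.
(dry') alone gives dry = 0.
But (dry) is also a unit clause — contradiction.
So every satisfying assignment has lime = True.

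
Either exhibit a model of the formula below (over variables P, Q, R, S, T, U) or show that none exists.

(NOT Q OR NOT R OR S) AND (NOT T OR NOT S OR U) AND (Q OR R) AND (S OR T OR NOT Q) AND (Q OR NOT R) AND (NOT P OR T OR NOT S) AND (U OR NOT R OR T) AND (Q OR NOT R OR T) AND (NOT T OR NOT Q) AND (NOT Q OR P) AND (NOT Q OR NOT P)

UNSATISFIABLE

Suppose Q = true.
The clause (NOT T) is unit, so T = false.
The clause (S) is unit, so S = true.
The clause (NOT P) is unit, so P = false.
Now (P) is unsatisfied and unit — conflict.
That branch fails; take Q = false instead.
The clause (R) is unit, so R = true.
Now (NOT R) is unsatisfied and unit — conflict.
Either choice for Q ends in contradiction.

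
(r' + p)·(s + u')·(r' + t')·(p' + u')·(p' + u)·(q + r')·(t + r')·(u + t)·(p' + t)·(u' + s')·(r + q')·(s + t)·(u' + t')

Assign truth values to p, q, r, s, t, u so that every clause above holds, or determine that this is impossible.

Suppose r = 0.
From the singleton clause (q'), q = 0.
Suppose s = 0.
From the singleton clause (u'), u = 0.
From the singleton clause (p'), p = 0.
From the singleton clause (t), t = 1.
This assignment satisfies each clause.

p ↦ 0, q ↦ 0, r ↦ 0, s ↦ 0, t ↦ 1, u ↦ 0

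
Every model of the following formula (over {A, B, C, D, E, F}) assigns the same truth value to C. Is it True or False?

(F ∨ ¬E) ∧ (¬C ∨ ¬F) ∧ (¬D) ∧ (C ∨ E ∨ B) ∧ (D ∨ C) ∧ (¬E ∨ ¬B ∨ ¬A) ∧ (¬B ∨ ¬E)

True

Suppose C = False.
Unit clause (¬D) forces D = False.
Now (D) is unsatisfied and unit — conflict.
So every satisfying assignment has C = True.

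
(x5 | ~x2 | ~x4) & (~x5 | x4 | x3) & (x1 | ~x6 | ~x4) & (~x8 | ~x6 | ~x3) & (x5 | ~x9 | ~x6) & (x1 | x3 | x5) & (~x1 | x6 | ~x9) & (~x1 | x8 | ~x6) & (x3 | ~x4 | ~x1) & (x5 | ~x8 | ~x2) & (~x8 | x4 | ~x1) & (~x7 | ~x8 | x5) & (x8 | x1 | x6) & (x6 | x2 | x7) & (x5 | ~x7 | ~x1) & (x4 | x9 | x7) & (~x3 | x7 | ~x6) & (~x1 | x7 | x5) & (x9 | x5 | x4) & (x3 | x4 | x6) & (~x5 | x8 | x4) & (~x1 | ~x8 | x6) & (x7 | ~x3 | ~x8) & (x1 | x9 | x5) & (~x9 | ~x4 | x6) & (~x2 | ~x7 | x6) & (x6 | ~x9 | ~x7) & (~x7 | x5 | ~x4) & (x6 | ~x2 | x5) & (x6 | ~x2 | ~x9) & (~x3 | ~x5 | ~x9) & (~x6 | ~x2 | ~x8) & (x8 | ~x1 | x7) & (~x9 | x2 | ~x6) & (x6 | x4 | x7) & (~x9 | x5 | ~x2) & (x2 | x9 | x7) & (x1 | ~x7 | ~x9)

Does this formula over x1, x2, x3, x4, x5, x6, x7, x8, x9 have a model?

Try x5 = 1.
Try x4 = 1.
Try x1 = 1.
Unit clause (x3) forces x3 = 1.
Unit clause (~x9) forces x9 = 0.
Try x8 = 0.
Unit clause (~x6) forces x6 = 0.
Unit clause (x7) forces x7 = 1.
Unit clause (~x2) forces x2 = 0.
This assignment satisfies each clause.
A satisfying assignment: x1 ↦ 1, x2 ↦ 0, x3 ↦ 1, x4 ↦ 1, x5 ↦ 1, x6 ↦ 0, x7 ↦ 1, x8 ↦ 0, x9 ↦ 0.

Yes, satisfiable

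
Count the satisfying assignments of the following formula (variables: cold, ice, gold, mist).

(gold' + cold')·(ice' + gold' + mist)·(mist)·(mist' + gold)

There are 2^4 = 16 truth assignments over (cold, ice, gold, mist).
Check each against the 4 clauses (columns in the order cold, ice, gold, mist):
  F F F F  ✗ fails (mist)
  F F F T  ✗ fails (mist' + gold)
  F F T F  ✗ fails (mist)
  F F T T  ✓ satisfies all
  F T F F  ✗ fails (mist)
  F T F T  ✗ fails (mist' + gold)
  F T T F  ✗ fails (ice' + gold' + mist)
  F T T T  ✓ satisfies all
  T F F F  ✗ fails (mist)
  T F F T  ✗ fails (mist' + gold)
  T F T F  ✗ fails (gold' + cold')
  T F T T  ✗ fails (gold' + cold')
  T T F F  ✗ fails (mist)
  T T F T  ✗ fails (mist' + gold)
  T T T F  ✗ fails (gold' + cold')
  T T T T  ✗ fails (gold' + cold')
2 of the 16 rows are models.

2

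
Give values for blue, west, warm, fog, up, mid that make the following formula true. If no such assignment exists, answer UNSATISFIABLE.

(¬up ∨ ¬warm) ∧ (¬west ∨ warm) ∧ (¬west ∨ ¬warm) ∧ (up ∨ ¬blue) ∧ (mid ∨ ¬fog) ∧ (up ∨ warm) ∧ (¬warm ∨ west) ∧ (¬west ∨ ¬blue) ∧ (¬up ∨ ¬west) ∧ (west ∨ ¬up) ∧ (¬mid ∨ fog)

Branch on up: set up = False.
From the singleton clause (¬blue), blue = False.
From the singleton clause (warm), warm = True.
From the singleton clause (¬west), west = False.
That conflicts with the unit clause (west).
Backtrack on up: now try up = True.
From the singleton clause (¬warm), warm = False.
From the singleton clause (¬west), west = False.
That conflicts with the unit clause (west).
Neither up = True nor up = False works.

UNSATISFIABLE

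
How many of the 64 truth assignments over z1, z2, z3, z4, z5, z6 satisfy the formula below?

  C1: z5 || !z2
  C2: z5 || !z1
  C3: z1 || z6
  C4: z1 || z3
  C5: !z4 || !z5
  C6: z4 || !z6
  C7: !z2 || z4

There are 2^6 = 64 truth assignments over (z1, z2, z3, z4, z5, z6).
Split on z5. With z5 = true, the clauses containing z5 are satisfied and !z5 drops from the rest; 2 of the 2^5 = 32 assignments to the other variables satisfy what remains.
With z5 = false, by the same count on the reduced clause set, 1 assignment works.
Total: 2 + 1 = 3.

3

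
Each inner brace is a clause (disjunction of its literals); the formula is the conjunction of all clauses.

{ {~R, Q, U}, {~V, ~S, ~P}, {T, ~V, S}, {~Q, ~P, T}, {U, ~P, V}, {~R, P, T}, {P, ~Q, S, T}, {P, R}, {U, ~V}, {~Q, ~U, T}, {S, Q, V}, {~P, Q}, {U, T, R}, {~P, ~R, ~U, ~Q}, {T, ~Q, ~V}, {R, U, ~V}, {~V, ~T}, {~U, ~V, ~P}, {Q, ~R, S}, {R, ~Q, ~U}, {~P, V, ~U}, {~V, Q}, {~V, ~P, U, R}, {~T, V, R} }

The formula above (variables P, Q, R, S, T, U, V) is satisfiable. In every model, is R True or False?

Suppose R = 0.
Unit clause (P) forces P = 1.
Unit clause (Q) forces Q = 1.
Unit clause (T) forces T = 1.
Unit clause (~V) forces V = 0.
But (V) is also a unit clause — contradiction.
So every satisfying assignment has R = True.

True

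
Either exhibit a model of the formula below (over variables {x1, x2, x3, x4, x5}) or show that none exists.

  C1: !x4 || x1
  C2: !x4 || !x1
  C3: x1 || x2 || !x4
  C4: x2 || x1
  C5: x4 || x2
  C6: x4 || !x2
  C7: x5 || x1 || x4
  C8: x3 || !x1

Try x4 = false.
Unit clause (x2) forces x2 = true.
But (!x2) is also a unit clause — contradiction.
So x4 must be the other value — set x4 = true.
Unit clause (x1) forces x1 = true.
But (!x1) is also a unit clause — contradiction.
Neither x4 = true nor x4 = false works.

UNSATISFIABLE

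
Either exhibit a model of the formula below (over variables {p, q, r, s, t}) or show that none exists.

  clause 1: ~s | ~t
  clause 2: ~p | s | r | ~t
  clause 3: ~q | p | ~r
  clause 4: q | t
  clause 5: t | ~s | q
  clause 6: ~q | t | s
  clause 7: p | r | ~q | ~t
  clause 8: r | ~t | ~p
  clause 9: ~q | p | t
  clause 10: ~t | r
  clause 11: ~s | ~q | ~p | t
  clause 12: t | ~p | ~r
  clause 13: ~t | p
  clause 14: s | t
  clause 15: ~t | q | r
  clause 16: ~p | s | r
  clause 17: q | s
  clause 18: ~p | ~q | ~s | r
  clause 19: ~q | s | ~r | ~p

Case s = 0:
Unit clause (t) forces t = 1.
Unit clause (r) forces r = 1.
Unit clause (p) forces p = 1.
Unit clause (q) forces q = 1.
But (~q) is also a unit clause — contradiction.
That branch fails; take s = 1 instead.
Unit clause (~t) forces t = 0.
Unit clause (q) forces q = 1.
Unit clause (p) forces p = 1.
But (~p) is also a unit clause — contradiction.
Both values of s lead to a conflict.

UNSATISFIABLE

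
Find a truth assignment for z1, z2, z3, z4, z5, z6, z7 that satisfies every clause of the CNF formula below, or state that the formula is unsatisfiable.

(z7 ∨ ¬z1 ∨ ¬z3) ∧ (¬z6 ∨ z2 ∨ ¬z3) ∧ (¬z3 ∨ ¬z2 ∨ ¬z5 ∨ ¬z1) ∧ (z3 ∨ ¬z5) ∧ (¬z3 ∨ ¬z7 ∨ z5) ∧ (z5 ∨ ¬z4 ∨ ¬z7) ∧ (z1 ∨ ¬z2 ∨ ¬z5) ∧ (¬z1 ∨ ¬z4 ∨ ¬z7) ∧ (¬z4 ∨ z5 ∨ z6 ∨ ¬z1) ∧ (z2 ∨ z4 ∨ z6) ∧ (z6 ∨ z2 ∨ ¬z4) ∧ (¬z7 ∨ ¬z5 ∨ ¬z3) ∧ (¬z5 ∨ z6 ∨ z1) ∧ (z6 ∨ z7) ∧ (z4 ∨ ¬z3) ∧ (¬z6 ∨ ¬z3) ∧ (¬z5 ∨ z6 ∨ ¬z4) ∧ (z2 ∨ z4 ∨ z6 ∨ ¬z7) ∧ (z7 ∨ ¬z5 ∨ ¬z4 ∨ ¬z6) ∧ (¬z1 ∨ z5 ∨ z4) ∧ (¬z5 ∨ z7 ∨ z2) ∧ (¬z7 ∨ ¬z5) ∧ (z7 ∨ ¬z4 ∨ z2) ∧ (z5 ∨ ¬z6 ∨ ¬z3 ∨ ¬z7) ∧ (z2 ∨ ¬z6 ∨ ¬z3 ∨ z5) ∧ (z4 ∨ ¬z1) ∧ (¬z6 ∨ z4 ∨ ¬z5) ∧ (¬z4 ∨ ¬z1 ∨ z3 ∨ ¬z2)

z1: False,  z2: True,  z3: False,  z4: False,  z5: False,  z6: True,  z7: True

Case z3 = False:
From the singleton clause (¬z5), z5 = False.
Case z4 = False:
From the singleton clause (¬z1), z1 = False.
Case z2 = True:
Case z6 = True:
Every clause is now satisfied; z7 is unconstrained.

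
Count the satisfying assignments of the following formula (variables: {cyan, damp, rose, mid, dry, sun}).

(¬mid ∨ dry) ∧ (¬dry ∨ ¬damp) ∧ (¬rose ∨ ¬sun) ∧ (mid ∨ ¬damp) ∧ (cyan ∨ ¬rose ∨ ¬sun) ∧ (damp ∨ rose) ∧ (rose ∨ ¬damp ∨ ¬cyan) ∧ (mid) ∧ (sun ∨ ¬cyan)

There are 2^6 = 64 truth assignments over (cyan, damp, rose, mid, dry, sun).
Split on dry. With dry = True, the clauses containing dry are satisfied and ¬dry drops from the rest; 1 of the 2^5 = 32 assignments to the other variables satisfy what remains.
With dry = False, by the same count on the reduced clause set, 0 assignments work.
Total: 1 + 0 = 1.

1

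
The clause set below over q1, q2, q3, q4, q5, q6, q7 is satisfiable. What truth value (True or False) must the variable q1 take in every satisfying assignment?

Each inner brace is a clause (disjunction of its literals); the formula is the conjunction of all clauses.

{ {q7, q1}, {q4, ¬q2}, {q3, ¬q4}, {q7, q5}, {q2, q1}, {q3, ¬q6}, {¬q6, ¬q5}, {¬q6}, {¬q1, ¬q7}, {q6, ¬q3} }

True

Suppose q1 = False.
Unit clause (q7) forces q7 = True.
Unit clause (q2) forces q2 = True.
Unit clause (q4) forces q4 = True.
Unit clause (q3) forces q3 = True.
Unit clause (¬q6) forces q6 = False.
But (q6) is also a unit clause — contradiction.
So every satisfying assignment has q1 = True.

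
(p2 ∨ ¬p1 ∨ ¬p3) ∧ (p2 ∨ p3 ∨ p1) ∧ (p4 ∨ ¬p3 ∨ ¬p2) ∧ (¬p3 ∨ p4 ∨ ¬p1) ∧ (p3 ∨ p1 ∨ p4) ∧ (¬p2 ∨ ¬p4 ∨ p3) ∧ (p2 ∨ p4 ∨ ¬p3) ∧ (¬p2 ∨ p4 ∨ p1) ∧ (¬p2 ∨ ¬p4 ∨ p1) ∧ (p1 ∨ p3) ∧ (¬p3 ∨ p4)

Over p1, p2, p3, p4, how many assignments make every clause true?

5

There are 2^4 = 16 truth assignments over (p1, p2, p3, p4).
Check each against the 11 clauses (columns in the order p1, p2, p3, p4):
  F F F F  ✗ fails (p2 ∨ p3 ∨ p1)
  F F F T  ✗ fails (p2 ∨ p3 ∨ p1)
  F F T F  ✗ fails (p2 ∨ p4 ∨ ¬p3)
  F F T T  ✓ satisfies all
  F T F F  ✗ fails (p3 ∨ p1 ∨ p4)
  F T F T  ✗ fails (¬p2 ∨ ¬p4 ∨ p3)
  F T T F  ✗ fails (p4 ∨ ¬p3 ∨ ¬p2)
  F T T T  ✗ fails (¬p2 ∨ ¬p4 ∨ p1)
  T F F F  ✓ satisfies all
  T F F T  ✓ satisfies all
  T F T F  ✗ fails (p2 ∨ ¬p1 ∨ ¬p3)
  T F T T  ✗ fails (p2 ∨ ¬p1 ∨ ¬p3)
  T T F F  ✓ satisfies all
  T T F T  ✗ fails (¬p2 ∨ ¬p4 ∨ p3)
  T T T F  ✗ fails (p4 ∨ ¬p3 ∨ ¬p2)
  T T T T  ✓ satisfies all
5 of the 16 rows are models.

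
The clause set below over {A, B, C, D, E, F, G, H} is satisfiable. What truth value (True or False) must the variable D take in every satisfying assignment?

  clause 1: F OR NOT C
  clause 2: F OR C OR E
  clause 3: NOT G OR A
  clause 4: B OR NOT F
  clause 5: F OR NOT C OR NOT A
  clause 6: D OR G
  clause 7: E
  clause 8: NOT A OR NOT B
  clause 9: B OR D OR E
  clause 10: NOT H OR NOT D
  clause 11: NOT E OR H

False

Suppose D = true.
Unit clause (E) forces E = true.
Unit clause (NOT H) forces H = false.
But (H) is also a unit clause — contradiction.
So every satisfying assignment has D = False.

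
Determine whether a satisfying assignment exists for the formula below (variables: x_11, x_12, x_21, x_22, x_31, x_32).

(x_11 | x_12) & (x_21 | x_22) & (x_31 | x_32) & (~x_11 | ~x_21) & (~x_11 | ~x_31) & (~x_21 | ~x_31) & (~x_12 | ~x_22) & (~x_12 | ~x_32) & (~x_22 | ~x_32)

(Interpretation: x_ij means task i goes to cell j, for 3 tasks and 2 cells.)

Branch on x_11: set x_11 = 1.
(~x_21) alone gives x_21 = 0.
(x_22) alone gives x_22 = 1.
(~x_31) alone gives x_31 = 0.
(x_32) alone gives x_32 = 1.
That conflicts with the unit clause (~x_32).
Undo x_11 and try x_11 = 0.
(x_12) alone gives x_12 = 1.
(~x_22) alone gives x_22 = 0.
(x_21) alone gives x_21 = 1.
(~x_31) alone gives x_31 = 0.
(x_32) alone gives x_32 = 1.
That conflicts with the unit clause (~x_32).
Either choice for x_11 ends in contradiction.
No assignment satisfies every clause.

No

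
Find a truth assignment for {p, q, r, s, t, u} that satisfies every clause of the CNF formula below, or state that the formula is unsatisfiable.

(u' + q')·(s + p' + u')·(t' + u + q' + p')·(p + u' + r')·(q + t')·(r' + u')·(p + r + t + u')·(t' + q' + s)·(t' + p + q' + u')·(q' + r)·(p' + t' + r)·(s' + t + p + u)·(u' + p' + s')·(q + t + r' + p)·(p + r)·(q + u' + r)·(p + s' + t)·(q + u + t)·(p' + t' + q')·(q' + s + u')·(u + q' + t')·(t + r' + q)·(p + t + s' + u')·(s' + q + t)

p: 1; q: 1; r: 1; s: 1; t: 0; u: 0

Branch on u: set u = 0.
Branch on q: set q = 1.
From the singleton clause (r), r = 1.
From the singleton clause (t'), t = 0.
Branch on s: set s = 1.
From the singleton clause (p), p = 1.
This assignment satisfies each clause.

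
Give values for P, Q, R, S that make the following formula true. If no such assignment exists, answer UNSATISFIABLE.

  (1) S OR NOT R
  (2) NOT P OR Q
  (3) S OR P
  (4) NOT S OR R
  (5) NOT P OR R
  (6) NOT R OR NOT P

Case S = true:
From the singleton clause (R), R = true.
From the singleton clause (NOT P), P = false.
Every clause is now satisfied; Q is unconstrained.

P=false,  Q=true,  R=true,  S=true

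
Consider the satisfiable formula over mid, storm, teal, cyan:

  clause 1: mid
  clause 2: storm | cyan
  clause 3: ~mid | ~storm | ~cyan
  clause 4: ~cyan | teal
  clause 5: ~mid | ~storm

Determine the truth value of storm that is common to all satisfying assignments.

False

Suppose storm = 1.
(mid) alone gives mid = 1.
But (~mid) is also a unit clause — contradiction.
So every satisfying assignment has storm = False.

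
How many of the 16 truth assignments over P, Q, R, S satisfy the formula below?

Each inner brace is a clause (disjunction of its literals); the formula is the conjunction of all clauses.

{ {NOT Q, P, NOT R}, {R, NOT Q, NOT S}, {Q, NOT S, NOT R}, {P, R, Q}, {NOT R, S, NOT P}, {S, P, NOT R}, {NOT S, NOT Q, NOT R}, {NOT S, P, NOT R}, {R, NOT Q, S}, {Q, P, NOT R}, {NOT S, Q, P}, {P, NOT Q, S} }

There are 2^4 = 16 truth assignments over (P, Q, R, S).
Check each against the 12 clauses (columns in the order P, Q, R, S):
  F F F F  ✗ fails (P OR R OR Q)
  F F F T  ✗ fails (P OR R OR Q)
  F F T F  ✗ fails (S OR P OR NOT R)
  F F T T  ✗ fails (Q OR NOT S OR NOT R)
  F T F F  ✗ fails (R OR NOT Q OR S)
  F T F T  ✗ fails (R OR NOT Q OR NOT S)
  F T T F  ✗ fails (NOT Q OR P OR NOT R)
  F T T T  ✗ fails (NOT Q OR P OR NOT R)
  T F F F  ✓ satisfies all
  T F F T  ✓ satisfies all
  T F T F  ✗ fails (NOT R OR S OR NOT P)
  T F T T  ✗ fails (Q OR NOT S OR NOT R)
  T T F F  ✗ fails (R OR NOT Q OR S)
  T T F T  ✗ fails (R OR NOT Q OR NOT S)
  T T T F  ✗ fails (NOT R OR S OR NOT P)
  T T T T  ✗ fails (NOT S OR NOT Q OR NOT R)
2 of the 16 rows are models.

2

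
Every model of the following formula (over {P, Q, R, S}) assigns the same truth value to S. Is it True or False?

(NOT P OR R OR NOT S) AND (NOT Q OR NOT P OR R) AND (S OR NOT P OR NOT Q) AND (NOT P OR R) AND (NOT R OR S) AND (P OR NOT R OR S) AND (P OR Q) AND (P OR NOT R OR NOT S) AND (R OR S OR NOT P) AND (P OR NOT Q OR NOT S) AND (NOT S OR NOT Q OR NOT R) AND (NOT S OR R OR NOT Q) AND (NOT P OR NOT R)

False

Suppose S = true.
Case P = false:
Unit clause (Q) forces Q = true.
That conflicts with the unit clause (NOT Q).
That branch fails; take P = true instead.
Unit clause (R) forces R = true.
That conflicts with the unit clause (NOT R).
Either choice for P ends in contradiction.
So every satisfying assignment has S = False.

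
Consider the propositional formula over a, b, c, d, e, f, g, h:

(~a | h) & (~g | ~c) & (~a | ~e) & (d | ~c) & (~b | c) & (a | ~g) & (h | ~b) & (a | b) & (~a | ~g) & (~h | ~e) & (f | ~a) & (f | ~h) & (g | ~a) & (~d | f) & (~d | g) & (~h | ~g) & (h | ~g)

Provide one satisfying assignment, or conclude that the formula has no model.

Try a = 0.
Unit clause (~g) forces g = 0.
Unit clause (b) forces b = 1.
Unit clause (c) forces c = 1.
Unit clause (d) forces d = 1.
But (~d) is also a unit clause — contradiction.
So a must be the other value — set a = 1.
Unit clause (h) forces h = 1.
Unit clause (~e) forces e = 0.
Unit clause (~g) forces g = 0.
But (g) is also a unit clause — contradiction.
Neither a = 1 nor a = 0 works.

UNSATISFIABLE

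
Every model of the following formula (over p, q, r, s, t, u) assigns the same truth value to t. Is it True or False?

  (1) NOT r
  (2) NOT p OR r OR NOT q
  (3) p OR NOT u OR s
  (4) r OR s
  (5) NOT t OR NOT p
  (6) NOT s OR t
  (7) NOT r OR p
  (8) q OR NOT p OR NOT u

Suppose t = false.
Unit clause (NOT r) forces r = false.
Unit clause (s) forces s = true.
Now (NOT s) is unsatisfied and unit — conflict.
So every satisfying assignment has t = True.

True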